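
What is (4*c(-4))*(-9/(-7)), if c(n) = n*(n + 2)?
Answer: 288/7 ≈ 41.143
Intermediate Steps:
c(n) = n*(2 + n)
(4*c(-4))*(-9/(-7)) = (4*(-4*(2 - 4)))*(-9/(-7)) = (4*(-4*(-2)))*(-9*(-⅐)) = (4*8)*(9/7) = 32*(9/7) = 288/7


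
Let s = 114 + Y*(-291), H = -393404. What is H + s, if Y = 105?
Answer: -423845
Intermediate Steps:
s = -30441 (s = 114 + 105*(-291) = 114 - 30555 = -30441)
H + s = -393404 - 30441 = -423845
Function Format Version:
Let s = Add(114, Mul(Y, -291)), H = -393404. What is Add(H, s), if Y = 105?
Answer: -423845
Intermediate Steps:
s = -30441 (s = Add(114, Mul(105, -291)) = Add(114, -30555) = -30441)
Add(H, s) = Add(-393404, -30441) = -423845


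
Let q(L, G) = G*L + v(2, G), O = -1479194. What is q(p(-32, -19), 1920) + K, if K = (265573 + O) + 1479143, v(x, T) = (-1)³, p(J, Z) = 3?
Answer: 271281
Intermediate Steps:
v(x, T) = -1
K = 265522 (K = (265573 - 1479194) + 1479143 = -1213621 + 1479143 = 265522)
q(L, G) = -1 + G*L (q(L, G) = G*L - 1 = -1 + G*L)
q(p(-32, -19), 1920) + K = (-1 + 1920*3) + 265522 = (-1 + 5760) + 265522 = 5759 + 265522 = 271281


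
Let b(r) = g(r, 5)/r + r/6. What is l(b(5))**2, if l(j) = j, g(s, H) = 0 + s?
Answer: 121/36 ≈ 3.3611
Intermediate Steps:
g(s, H) = s
b(r) = 1 + r/6 (b(r) = r/r + r/6 = 1 + r*(1/6) = 1 + r/6)
l(b(5))**2 = (1 + (1/6)*5)**2 = (1 + 5/6)**2 = (11/6)**2 = 121/36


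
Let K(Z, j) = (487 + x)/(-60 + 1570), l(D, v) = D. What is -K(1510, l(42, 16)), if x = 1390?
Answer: -1877/1510 ≈ -1.2430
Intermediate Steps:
K(Z, j) = 1877/1510 (K(Z, j) = (487 + 1390)/(-60 + 1570) = 1877/1510)
-K(1510, l(42, 16)) = -1*1877/1510 = -1877/1510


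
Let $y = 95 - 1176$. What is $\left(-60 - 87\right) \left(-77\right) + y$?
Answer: $10238$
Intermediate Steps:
$y = -1081$ ($y = 95 - 1176 = -1081$)
$\left(-60 - 87\right) \left(-77\right) + y = \left(-60 - 87\right) \left(-77\right) - 1081 = \left(-147\right) \left(-77\right) - 1081 = 11319 - 1081 = 10238$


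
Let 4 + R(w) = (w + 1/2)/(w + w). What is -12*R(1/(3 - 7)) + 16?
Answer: 70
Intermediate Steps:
R(w) = -4 + (½ + w)/(2*w) (R(w) = -4 + (w + 1/2)/(w + w) = -4 + (w + ½)/((2*w)) = -4 + (½ + w)*(1/(2*w)) = -4 + (½ + w)/(2*w))
-12*R(1/(3 - 7)) + 16 = -3*(1 - 14/(3 - 7))/(1/(3 - 7)) + 16 = -3*(1 - 14/(-4))/(1/(-4)) + 16 = -3*(1 - 14*(-¼))/(-¼) + 16 = -3*(-4)*(1 + 7/2) + 16 = -3*(-4)*9/2 + 16 = -12*(-9/2) + 16 = 54 + 16 = 70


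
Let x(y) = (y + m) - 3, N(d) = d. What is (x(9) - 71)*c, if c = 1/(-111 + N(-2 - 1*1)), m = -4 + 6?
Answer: 21/38 ≈ 0.55263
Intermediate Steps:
m = 2
c = -1/114 (c = 1/(-111 + (-2 - 1*1)) = 1/(-111 + (-2 - 1)) = 1/(-111 - 3) = 1/(-114) = -1/114 ≈ -0.0087719)
x(y) = -1 + y (x(y) = (y + 2) - 3 = (2 + y) - 3 = -1 + y)
(x(9) - 71)*c = ((-1 + 9) - 71)*(-1/114) = (8 - 71)*(-1/114) = -63*(-1/114) = 21/38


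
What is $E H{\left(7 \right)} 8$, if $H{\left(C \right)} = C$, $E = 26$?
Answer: $1456$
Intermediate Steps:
$E H{\left(7 \right)} 8 = 26 \cdot 7 \cdot 8 = 182 \cdot 8 = 1456$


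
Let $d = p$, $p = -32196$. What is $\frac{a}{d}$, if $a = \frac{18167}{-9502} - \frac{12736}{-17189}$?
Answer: $\frac{63751697}{1752856250696} \approx 3.637 \cdot 10^{-5}$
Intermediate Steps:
$a = - \frac{191255091}{163329878}$ ($a = 18167 \left(- \frac{1}{9502}\right) - - \frac{12736}{17189} = - \frac{18167}{9502} + \frac{12736}{17189} = - \frac{191255091}{163329878} \approx -1.171$)
$d = -32196$
$\frac{a}{d} = - \frac{191255091}{163329878 \left(-32196\right)} = \left(- \frac{191255091}{163329878}\right) \left(- \frac{1}{32196}\right) = \frac{63751697}{1752856250696}$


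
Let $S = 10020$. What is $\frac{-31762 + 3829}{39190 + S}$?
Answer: $- \frac{27933}{49210} \approx -0.56763$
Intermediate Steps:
$\frac{-31762 + 3829}{39190 + S} = \frac{-31762 + 3829}{39190 + 10020} = - \frac{27933}{49210}$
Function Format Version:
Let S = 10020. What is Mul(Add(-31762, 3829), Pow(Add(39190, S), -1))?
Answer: Rational(-27933, 49210) ≈ -0.56763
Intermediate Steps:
Mul(Add(-31762, 3829), Pow(Add(39190, S), -1)) = Mul(Add(-31762, 3829), Pow(Add(39190, 10020), -1)) = Mul(-27933, Pow(49210, -1)) = Mul(-27933, Rational(1, 49210)) = Rational(-27933, 49210)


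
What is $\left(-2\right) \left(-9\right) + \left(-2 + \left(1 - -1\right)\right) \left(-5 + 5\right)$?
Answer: $18$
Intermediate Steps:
$\left(-2\right) \left(-9\right) + \left(-2 + \left(1 - -1\right)\right) \left(-5 + 5\right) = 18 + \left(-2 + \left(1 + 1\right)\right) 0 = 18 + \left(-2 + 2\right) 0 = 18 + 0 \cdot 0 = 18 + 0 = 18$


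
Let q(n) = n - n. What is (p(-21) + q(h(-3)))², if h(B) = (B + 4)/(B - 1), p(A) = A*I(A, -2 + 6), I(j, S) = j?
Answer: 194481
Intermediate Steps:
p(A) = A² (p(A) = A*A = A²)
h(B) = (4 + B)/(-1 + B)
q(n) = 0
(p(-21) + q(h(-3)))² = ((-21)² + 0)² = (441 + 0)² = 441² = 194481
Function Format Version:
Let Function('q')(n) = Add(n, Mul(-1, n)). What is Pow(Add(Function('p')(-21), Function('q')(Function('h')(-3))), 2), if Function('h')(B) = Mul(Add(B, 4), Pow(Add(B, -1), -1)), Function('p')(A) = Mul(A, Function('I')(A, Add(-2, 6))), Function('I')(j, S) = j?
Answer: 194481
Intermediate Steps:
Function('p')(A) = Pow(A, 2) (Function('p')(A) = Mul(A, A) = Pow(A, 2))
Function('h')(B) = Mul(Pow(Add(-1, B), -1), Add(4, B)) (Function('h')(B) = Mul(Add(4, B), Pow(Add(-1, B), -1)) = Mul(Pow(Add(-1, B), -1), Add(4, B)))
Function('q')(n) = 0
Pow(Add(Function('p')(-21), Function('q')(Function('h')(-3))), 2) = Pow(Add(Pow(-21, 2), 0), 2) = Pow(Add(441, 0), 2) = Pow(441, 2) = 194481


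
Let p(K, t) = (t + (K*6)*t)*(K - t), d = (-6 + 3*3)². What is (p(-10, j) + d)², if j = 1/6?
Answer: 15389929/1296 ≈ 11875.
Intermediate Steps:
d = 9 (d = (-6 + 9)² = 3² = 9)
j = ⅙ ≈ 0.16667
p(K, t) = (K - t)*(t + 6*K*t) (p(K, t) = (t + (6*K)*t)*(K - t) = (t + 6*K*t)*(K - t) = (K - t)*(t + 6*K*t))
(p(-10, j) + d)² = ((-10 - 1*⅙ + 6*(-10)² - 6*(-10)*⅙)/6 + 9)² = ((-10 - ⅙ + 6*100 + 10)/6 + 9)² = ((-10 - ⅙ + 600 + 10)/6 + 9)² = ((⅙)*(3599/6) + 9)² = (3599/36 + 9)² = (3923/36)² = 15389929/1296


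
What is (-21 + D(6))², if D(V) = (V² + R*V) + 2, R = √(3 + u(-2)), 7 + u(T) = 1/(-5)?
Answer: 689/5 + 204*I*√105/5 ≈ 137.8 + 418.08*I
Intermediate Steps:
u(T) = -36/5 (u(T) = -7 + 1/(-5) = -7 - ⅕ = -36/5)
R = I*√105/5 (R = √(3 - 36/5) = √(-21/5) = I*√105/5 ≈ 2.0494*I)
D(V) = 2 + V² + I*V*√105/5 (D(V) = (V² + (I*√105/5)*V) + 2 = (V² + I*V*√105/5) + 2 = 2 + V² + I*V*√105/5)
(-21 + D(6))² = (-21 + (2 + 6² + (⅕)*I*6*√105))² = (-21 + (2 + 36 + 6*I*√105/5))² = (-21 + (38 + 6*I*√105/5))² = (17 + 6*I*√105/5)²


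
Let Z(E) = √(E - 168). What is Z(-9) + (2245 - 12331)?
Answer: -10086 + I*√177 ≈ -10086.0 + 13.304*I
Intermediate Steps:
Z(E) = √(-168 + E)
Z(-9) + (2245 - 12331) = √(-168 - 9) + (2245 - 12331) = √(-177) - 10086 = I*√177 - 10086 = -10086 + I*√177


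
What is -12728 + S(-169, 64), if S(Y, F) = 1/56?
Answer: -712767/56 ≈ -12728.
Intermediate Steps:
S(Y, F) = 1/56
-12728 + S(-169, 64) = -12728 + 1/56 = -712767/56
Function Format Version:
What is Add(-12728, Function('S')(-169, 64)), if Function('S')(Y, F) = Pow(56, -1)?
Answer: Rational(-712767, 56) ≈ -12728.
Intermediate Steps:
Function('S')(Y, F) = Rational(1, 56)
Add(-12728, Function('S')(-169, 64)) = Add(-12728, Rational(1, 56)) = Rational(-712767, 56)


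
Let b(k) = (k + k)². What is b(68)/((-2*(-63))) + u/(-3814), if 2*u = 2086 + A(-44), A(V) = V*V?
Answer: 35145179/240282 ≈ 146.27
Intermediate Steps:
A(V) = V²
u = 2011 (u = (2086 + (-44)²)/2 = (2086 + 1936)/2 = (½)*4022 = 2011)
b(k) = 4*k² (b(k) = (2*k)² = 4*k²)
b(68)/((-2*(-63))) + u/(-3814) = (4*68²)/((-2*(-63))) + 2011/(-3814) = (4*4624)/126 + 2011*(-1/3814) = 18496*(1/126) - 2011/3814 = 9248/63 - 2011/3814 = 35145179/240282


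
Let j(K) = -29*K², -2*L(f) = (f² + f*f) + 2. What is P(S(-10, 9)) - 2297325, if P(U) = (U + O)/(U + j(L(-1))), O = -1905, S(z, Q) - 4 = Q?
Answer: -236622583/103 ≈ -2.2973e+6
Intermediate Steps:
S(z, Q) = 4 + Q
L(f) = -1 - f² (L(f) = -((f² + f*f) + 2)/2 = -((f² + f²) + 2)/2 = -(2*f² + 2)/2 = -(2 + 2*f²)/2 = -1 - f²)
P(U) = (-1905 + U)/(-116 + U) (P(U) = (U - 1905)/(U - 29*(-1 - 1*(-1)²)²) = (-1905 + U)/(U - 29*(-1 - 1*1)²) = (-1905 + U)/(U - 29*(-1 - 1)²) = (-1905 + U)/(U - 29*(-2)²) = (-1905 + U)/(U - 29*4) = (-1905 + U)/(U - 116) = (-1905 + U)/(-116 + U))
P(S(-10, 9)) - 2297325 = (-1905 + (4 + 9))/(-116 + (4 + 9)) - 2297325 = (-1905 + 13)/(-116 + 13) - 2297325 = -1892/(-103) - 2297325 = -1/103*(-1892) - 2297325 = 1892/103 - 2297325 = -236622583/103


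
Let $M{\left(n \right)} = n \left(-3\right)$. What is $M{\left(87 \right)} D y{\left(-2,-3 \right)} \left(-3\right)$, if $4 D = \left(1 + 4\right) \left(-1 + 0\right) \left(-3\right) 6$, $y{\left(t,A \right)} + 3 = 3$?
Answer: $0$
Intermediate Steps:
$y{\left(t,A \right)} = 0$ ($y{\left(t,A \right)} = -3 + 3 = 0$)
$D = \frac{45}{2}$ ($D = \frac{\left(1 + 4\right) \left(-1 + 0\right) \left(-3\right) 6}{4} = \frac{5 \left(-1\right) \left(-3\right) 6}{4} = \frac{\left(-5\right) \left(-3\right) 6}{4} = \frac{15 \cdot 6}{4} = \frac{1}{4} \cdot 90 = \frac{45}{2} \approx 22.5$)
$M{\left(n \right)} = - 3 n$
$M{\left(87 \right)} D y{\left(-2,-3 \right)} \left(-3\right) = \left(-3\right) 87 \cdot \frac{45}{2} \cdot 0 \left(-3\right) = - 261 \cdot 0 \left(-3\right) = \left(-261\right) 0 = 0$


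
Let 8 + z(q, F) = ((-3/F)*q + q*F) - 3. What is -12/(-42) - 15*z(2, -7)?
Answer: 2537/7 ≈ 362.43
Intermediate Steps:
z(q, F) = -11 + F*q - 3*q/F (z(q, F) = -8 + (((-3/F)*q + q*F) - 3) = -8 + ((-3*q/F + F*q) - 3) = -8 + ((F*q - 3*q/F) - 3) = -8 + (-3 + F*q - 3*q/F) = -11 + F*q - 3*q/F)
-12/(-42) - 15*z(2, -7) = -12/(-42) - 15*(-11 - 7*2 - 3*2/(-7)) = -12*(-1/42) - 15*(-11 - 14 - 3*2*(-1/7)) = 2/7 - 15*(-11 - 14 + 6/7) = 2/7 - 15*(-169/7) = 2/7 + 2535/7 = 2537/7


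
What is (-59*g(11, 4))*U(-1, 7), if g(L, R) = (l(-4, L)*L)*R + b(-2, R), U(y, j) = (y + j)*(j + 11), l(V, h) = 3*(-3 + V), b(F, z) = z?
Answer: 5862240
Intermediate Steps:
l(V, h) = -9 + 3*V
U(y, j) = (11 + j)*(j + y) (U(y, j) = (j + y)*(11 + j) = (11 + j)*(j + y))
g(L, R) = R - 21*L*R (g(L, R) = ((-9 + 3*(-4))*L)*R + R = ((-9 - 12)*L)*R + R = (-21*L)*R + R = -21*L*R + R = R - 21*L*R)
(-59*g(11, 4))*U(-1, 7) = (-236*(1 - 21*11))*(7² + 11*7 + 11*(-1) + 7*(-1)) = (-236*(1 - 231))*(49 + 77 - 11 - 7) = -236*(-230)*108 = -59*(-920)*108 = 54280*108 = 5862240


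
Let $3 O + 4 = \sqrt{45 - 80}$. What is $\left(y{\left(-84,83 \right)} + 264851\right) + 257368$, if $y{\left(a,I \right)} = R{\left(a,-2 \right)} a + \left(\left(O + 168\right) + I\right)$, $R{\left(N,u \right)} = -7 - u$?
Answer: $\frac{1568666}{3} + \frac{i \sqrt{35}}{3} \approx 5.2289 \cdot 10^{5} + 1.972 i$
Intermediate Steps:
$O = - \frac{4}{3} + \frac{i \sqrt{35}}{3}$ ($O = - \frac{4}{3} + \frac{\sqrt{45 - 80}}{3} = - \frac{4}{3} + \frac{\sqrt{-35}}{3} = - \frac{4}{3} + \frac{i \sqrt{35}}{3} \approx -1.3333 + 1.972 i$)
$y{\left(a,I \right)} = \frac{500}{3} + I - 5 a + \frac{i \sqrt{35}}{3}$ ($y{\left(a,I \right)} = \left(-7 - -2\right) a + \left(\left(\left(- \frac{4}{3} + \frac{i \sqrt{35}}{3}\right) + 168\right) + I\right) = \left(-7 + 2\right) a + \left(\left(\frac{500}{3} + \frac{i \sqrt{35}}{3}\right) + I\right) = - 5 a + \left(\frac{500}{3} + I + \frac{i \sqrt{35}}{3}\right) = \frac{500}{3} + I - 5 a + \frac{i \sqrt{35}}{3}$)
$\left(y{\left(-84,83 \right)} + 264851\right) + 257368 = \left(\left(\frac{500}{3} + 83 - -420 + \frac{i \sqrt{35}}{3}\right) + 264851\right) + 257368 = \left(\left(\frac{500}{3} + 83 + 420 + \frac{i \sqrt{35}}{3}\right) + 264851\right) + 257368 = \left(\left(\frac{2009}{3} + \frac{i \sqrt{35}}{3}\right) + 264851\right) + 257368 = \left(\frac{796562}{3} + \frac{i \sqrt{35}}{3}\right) + 257368 = \frac{1568666}{3} + \frac{i \sqrt{35}}{3}$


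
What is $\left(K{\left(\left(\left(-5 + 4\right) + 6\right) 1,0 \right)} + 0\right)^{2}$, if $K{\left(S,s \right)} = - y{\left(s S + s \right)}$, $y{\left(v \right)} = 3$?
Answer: $9$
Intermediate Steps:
$K{\left(S,s \right)} = -3$ ($K{\left(S,s \right)} = \left(-1\right) 3 = -3$)
$\left(K{\left(\left(\left(-5 + 4\right) + 6\right) 1,0 \right)} + 0\right)^{2} = \left(-3 + 0\right)^{2} = \left(-3\right)^{2} = 9$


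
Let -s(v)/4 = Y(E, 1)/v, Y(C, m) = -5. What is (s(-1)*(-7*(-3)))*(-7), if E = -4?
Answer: 2940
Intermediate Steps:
s(v) = 20/v (s(v) = -(-20)/v = 20/v)
(s(-1)*(-7*(-3)))*(-7) = ((20/(-1))*(-7*(-3)))*(-7) = ((20*(-1))*21)*(-7) = -20*21*(-7) = -420*(-7) = 2940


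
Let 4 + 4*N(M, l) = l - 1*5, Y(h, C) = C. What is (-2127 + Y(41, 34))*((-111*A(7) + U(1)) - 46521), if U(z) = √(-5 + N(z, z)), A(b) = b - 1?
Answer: 98762391 - 2093*I*√7 ≈ 9.8762e+7 - 5537.6*I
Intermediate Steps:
A(b) = -1 + b
N(M, l) = -9/4 + l/4 (N(M, l) = -1 + (l - 1*5)/4 = -1 + (l - 5)/4 = -1 + (-5 + l)/4 = -1 + (-5/4 + l/4) = -9/4 + l/4)
U(z) = √(-29/4 + z/4) (U(z) = √(-5 + (-9/4 + z/4)) = √(-29/4 + z/4))
(-2127 + Y(41, 34))*((-111*A(7) + U(1)) - 46521) = (-2127 + 34)*((-111*(-1 + 7) + √(-29 + 1)/2) - 46521) = -2093*((-111*6 + √(-28)/2) - 46521) = -2093*((-666 + (2*I*√7)/2) - 46521) = -2093*((-666 + I*√7) - 46521) = -2093*(-47187 + I*√7) = 98762391 - 2093*I*√7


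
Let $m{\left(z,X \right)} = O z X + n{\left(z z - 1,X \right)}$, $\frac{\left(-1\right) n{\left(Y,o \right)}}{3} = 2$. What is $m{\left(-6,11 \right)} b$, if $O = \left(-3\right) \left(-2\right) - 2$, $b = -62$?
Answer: $16740$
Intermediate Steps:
$n{\left(Y,o \right)} = -6$ ($n{\left(Y,o \right)} = \left(-3\right) 2 = -6$)
$O = 4$ ($O = 6 - 2 = 4$)
$m{\left(z,X \right)} = -6 + 4 X z$ ($m{\left(z,X \right)} = 4 z X - 6 = 4 X z - 6 = -6 + 4 X z$)
$m{\left(-6,11 \right)} b = \left(-6 + 4 \cdot 11 \left(-6\right)\right) \left(-62\right) = \left(-6 - 264\right) \left(-62\right) = \left(-270\right) \left(-62\right) = 16740$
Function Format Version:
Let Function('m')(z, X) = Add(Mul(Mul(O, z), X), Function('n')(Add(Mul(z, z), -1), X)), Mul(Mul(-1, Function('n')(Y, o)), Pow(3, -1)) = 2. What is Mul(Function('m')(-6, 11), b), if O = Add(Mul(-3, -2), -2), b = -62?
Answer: 16740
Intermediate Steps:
Function('n')(Y, o) = -6 (Function('n')(Y, o) = Mul(-3, 2) = -6)
O = 4 (O = Add(6, -2) = 4)
Function('m')(z, X) = Add(-6, Mul(4, X, z)) (Function('m')(z, X) = Add(Mul(Mul(4, z), X), -6) = Add(Mul(4, X, z), -6) = Add(-6, Mul(4, X, z)))
Mul(Function('m')(-6, 11), b) = Mul(Add(-6, Mul(4, 11, -6)), -62) = Mul(Add(-6, -264), -62) = Mul(-270, -62) = 16740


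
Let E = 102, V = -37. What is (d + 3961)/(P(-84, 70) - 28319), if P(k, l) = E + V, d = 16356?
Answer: -20317/28254 ≈ -0.71908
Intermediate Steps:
P(k, l) = 65 (P(k, l) = 102 - 37 = 65)
(d + 3961)/(P(-84, 70) - 28319) = (16356 + 3961)/(65 - 28319) = 20317/(-28254) = 20317*(-1/28254) = -20317/28254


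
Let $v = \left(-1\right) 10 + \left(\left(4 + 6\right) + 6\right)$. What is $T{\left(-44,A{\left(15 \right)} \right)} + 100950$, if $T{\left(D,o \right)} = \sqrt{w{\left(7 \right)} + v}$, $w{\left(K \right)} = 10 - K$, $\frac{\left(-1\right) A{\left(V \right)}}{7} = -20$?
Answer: $100953$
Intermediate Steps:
$A{\left(V \right)} = 140$ ($A{\left(V \right)} = \left(-7\right) \left(-20\right) = 140$)
$v = 6$ ($v = -10 + \left(10 + 6\right) = -10 + 16 = 6$)
$T{\left(D,o \right)} = 3$ ($T{\left(D,o \right)} = \sqrt{\left(10 - 7\right) + 6} = \sqrt{3 + 6} = \sqrt{9} = 3$)
$T{\left(-44,A{\left(15 \right)} \right)} + 100950 = 3 + 100950 = 100953$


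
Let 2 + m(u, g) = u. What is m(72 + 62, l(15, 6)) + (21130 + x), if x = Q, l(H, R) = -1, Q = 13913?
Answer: 35175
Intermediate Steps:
x = 13913
m(u, g) = -2 + u
m(72 + 62, l(15, 6)) + (21130 + x) = (-2 + (72 + 62)) + (21130 + 13913) = (-2 + 134) + 35043 = 132 + 35043 = 35175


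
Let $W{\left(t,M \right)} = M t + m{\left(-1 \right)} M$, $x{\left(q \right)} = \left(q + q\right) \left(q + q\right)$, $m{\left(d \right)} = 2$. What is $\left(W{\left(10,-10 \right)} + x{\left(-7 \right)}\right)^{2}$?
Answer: $5776$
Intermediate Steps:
$x{\left(q \right)} = 4 q^{2}$ ($x{\left(q \right)} = 2 q 2 q = 4 q^{2}$)
$W{\left(t,M \right)} = 2 M + M t$ ($W{\left(t,M \right)} = M t + 2 M = 2 M + M t$)
$\left(W{\left(10,-10 \right)} + x{\left(-7 \right)}\right)^{2} = \left(- 10 \left(2 + 10\right) + 4 \left(-7\right)^{2}\right)^{2} = \left(\left(-10\right) 12 + 4 \cdot 49\right)^{2} = \left(-120 + 196\right)^{2} = 76^{2} = 5776$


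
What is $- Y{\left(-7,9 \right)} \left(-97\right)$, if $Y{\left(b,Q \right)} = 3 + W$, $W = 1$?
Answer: $388$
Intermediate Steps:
$Y{\left(b,Q \right)} = 4$ ($Y{\left(b,Q \right)} = 3 + 1 = 4$)
$- Y{\left(-7,9 \right)} \left(-97\right) = \left(-1\right) 4 \left(-97\right) = \left(-4\right) \left(-97\right) = 388$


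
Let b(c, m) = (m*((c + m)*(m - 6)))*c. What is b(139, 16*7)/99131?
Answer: 414202208/99131 ≈ 4178.3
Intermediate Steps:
b(c, m) = c*m*(-6 + m)*(c + m) (b(c, m) = (m*((c + m)*(-6 + m)))*c = (m*((-6 + m)*(c + m)))*c = (m*(-6 + m)*(c + m))*c = c*m*(-6 + m)*(c + m))
b(139, 16*7)/99131 = (139*(16*7)*((16*7)² - 6*139 - 96*7 + 139*(16*7)))/99131 = (139*112*(112² - 834 - 6*112 + 139*112))*(1/99131) = (139*112*(12544 - 834 - 672 + 15568))*(1/99131) = (139*112*26606)*(1/99131) = 414202208*(1/99131) = 414202208/99131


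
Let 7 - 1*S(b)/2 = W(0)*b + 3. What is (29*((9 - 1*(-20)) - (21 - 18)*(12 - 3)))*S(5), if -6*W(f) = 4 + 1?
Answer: 2842/3 ≈ 947.33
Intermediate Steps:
W(f) = -⅚ (W(f) = -(4 + 1)/6 = -⅙*5 = -⅚)
S(b) = 8 + 5*b/3 (S(b) = 14 - 2*(-5*b/6 + 3) = 14 - 2*(3 - 5*b/6) = 14 + (-6 + 5*b/3) = 8 + 5*b/3)
(29*((9 - 1*(-20)) - (21 - 18)*(12 - 3)))*S(5) = (29*((9 - 1*(-20)) - (21 - 18)*(12 - 3)))*(8 + (5/3)*5) = (29*((9 + 20) - 3*9))*(8 + 25/3) = (29*(29 - 1*27))*(49/3) = (29*(29 - 27))*(49/3) = (29*2)*(49/3) = 58*(49/3) = 2842/3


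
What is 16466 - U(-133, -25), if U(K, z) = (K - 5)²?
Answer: -2578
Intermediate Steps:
U(K, z) = (-5 + K)²
16466 - U(-133, -25) = 16466 - (-5 - 133)² = 16466 - 1*(-138)² = 16466 - 1*19044 = 16466 - 19044 = -2578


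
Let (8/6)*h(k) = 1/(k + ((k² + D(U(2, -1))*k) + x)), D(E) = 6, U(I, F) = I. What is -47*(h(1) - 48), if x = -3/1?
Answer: 44979/20 ≈ 2248.9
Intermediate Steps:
x = -3 (x = -3*1 = -3)
h(k) = 3/(4*(-3 + k² + 7*k)) (h(k) = 3/(4*(k + ((k² + 6*k) - 3))) = 3/(4*(k + (-3 + k² + 6*k))) = 3/(4*(-3 + k² + 7*k)))
-47*(h(1) - 48) = -47*(3/(4*(-3 + 1² + 7*1)) - 48) = -47*(3/(4*(-3 + 1 + 7)) - 48) = -47*((¾)/5 - 48) = -47*((¾)*(⅕) - 48) = -47*(3/20 - 48) = -47*(-957/20) = 44979/20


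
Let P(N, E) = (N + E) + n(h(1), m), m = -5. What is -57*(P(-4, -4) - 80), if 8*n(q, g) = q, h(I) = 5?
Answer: 39843/8 ≈ 4980.4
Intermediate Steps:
n(q, g) = q/8
P(N, E) = 5/8 + E + N (P(N, E) = (N + E) + (1/8)*5 = (E + N) + 5/8 = 5/8 + E + N)
-57*(P(-4, -4) - 80) = -57*((5/8 - 4 - 4) - 80) = -57*(-59/8 - 80) = -57*(-699/8) = 39843/8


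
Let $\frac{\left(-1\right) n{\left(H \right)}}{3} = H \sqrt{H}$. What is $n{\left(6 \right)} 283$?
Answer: $- 5094 \sqrt{6} \approx -12478.0$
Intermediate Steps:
$n{\left(H \right)} = - 3 H^{\frac{3}{2}}$ ($n{\left(H \right)} = - 3 H \sqrt{H} = - 3 H^{\frac{3}{2}}$)
$n{\left(6 \right)} 283 = - 3 \cdot 6^{\frac{3}{2}} \cdot 283 = - 3 \cdot 6 \sqrt{6} \cdot 283 = - 18 \sqrt{6} \cdot 283 = - 5094 \sqrt{6}$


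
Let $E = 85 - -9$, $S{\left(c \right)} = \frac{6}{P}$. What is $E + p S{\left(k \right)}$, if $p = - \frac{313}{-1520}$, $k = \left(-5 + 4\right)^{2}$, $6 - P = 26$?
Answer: $\frac{1427861}{15200} \approx 93.938$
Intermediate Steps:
$P = -20$ ($P = 6 - 26 = -20$)
$k = 1$ ($k = \left(-1\right)^{2} = 1$)
$S{\left(c \right)} = - \frac{3}{10}$ ($S{\left(c \right)} = \frac{6}{-20} = 6 \left(- \frac{1}{20}\right) = - \frac{3}{10}$)
$E = 94$ ($E = 85 + 9 = 94$)
$p = \frac{313}{1520}$ ($p = \left(-313\right) \left(- \frac{1}{1520}\right) = \frac{313}{1520} \approx 0.20592$)
$E + p S{\left(k \right)} = 94 + \frac{313}{1520} \left(- \frac{3}{10}\right) = 94 - \frac{939}{15200} = \frac{1427861}{15200}$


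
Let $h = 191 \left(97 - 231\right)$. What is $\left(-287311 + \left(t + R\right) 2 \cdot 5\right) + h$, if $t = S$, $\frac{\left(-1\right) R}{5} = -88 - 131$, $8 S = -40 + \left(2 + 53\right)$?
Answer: $- \frac{1207745}{4} \approx -3.0194 \cdot 10^{5}$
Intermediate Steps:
$S = \frac{15}{8}$ ($S = \frac{-40 + \left(2 + 53\right)}{8} = \frac{-40 + 55}{8} = \frac{1}{8} \cdot 15 = \frac{15}{8} \approx 1.875$)
$R = 1095$ ($R = - 5 \left(-88 - 131\right) = \left(-5\right) \left(-219\right) = 1095$)
$h = -25594$ ($h = 191 \left(-134\right) = -25594$)
$t = \frac{15}{8} \approx 1.875$
$\left(-287311 + \left(t + R\right) 2 \cdot 5\right) + h = \left(-287311 + \left(\frac{15}{8} + 1095\right) 2 \cdot 5\right) - 25594 = \left(-287311 + \frac{8775}{8} \cdot 10\right) - 25594 = \left(-287311 + \frac{43875}{4}\right) - 25594 = - \frac{1105369}{4} - 25594 = - \frac{1207745}{4}$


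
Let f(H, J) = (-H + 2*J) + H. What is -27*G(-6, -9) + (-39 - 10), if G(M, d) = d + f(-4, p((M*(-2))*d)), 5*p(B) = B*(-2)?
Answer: -10694/5 ≈ -2138.8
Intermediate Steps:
p(B) = -2*B/5 (p(B) = (B*(-2))/5 = (-2*B)/5 = -2*B/5)
f(H, J) = 2*J
G(M, d) = d + 8*M*d/5 (G(M, d) = d + 2*(-2*M*(-2)*d/5) = d + 2*(-2*(-2*M)*d/5) = d + 2*(-(-4)*M*d/5) = d + 2*(4*M*d/5) = d + 8*M*d/5)
-27*G(-6, -9) + (-39 - 10) = -27*(-9)*(5 + 8*(-6))/5 + (-39 - 10) = -27*(-9)*(5 - 48)/5 - 49 = -27*(-9)*(-43)/5 - 49 = -27*387/5 - 49 = -10449/5 - 49 = -10694/5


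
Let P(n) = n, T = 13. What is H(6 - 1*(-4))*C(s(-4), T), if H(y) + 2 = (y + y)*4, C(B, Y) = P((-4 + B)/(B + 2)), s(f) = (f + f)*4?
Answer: 468/5 ≈ 93.600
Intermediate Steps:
s(f) = 8*f (s(f) = (2*f)*4 = 8*f)
C(B, Y) = (-4 + B)/(2 + B) (C(B, Y) = (-4 + B)/(B + 2) = (-4 + B)/(2 + B))
H(y) = -2 + 8*y (H(y) = -2 + (y + y)*4 = -2 + (2*y)*4 = -2 + 8*y)
H(6 - 1*(-4))*C(s(-4), T) = (-2 + 8*(6 - 1*(-4)))*((-4 + 8*(-4))/(2 + 8*(-4))) = (-2 + 8*(6 + 4))*((-4 - 32)/(2 - 32)) = (-2 + 8*10)*(-36/(-30)) = (-2 + 80)*(-1/30*(-36)) = 78*(6/5) = 468/5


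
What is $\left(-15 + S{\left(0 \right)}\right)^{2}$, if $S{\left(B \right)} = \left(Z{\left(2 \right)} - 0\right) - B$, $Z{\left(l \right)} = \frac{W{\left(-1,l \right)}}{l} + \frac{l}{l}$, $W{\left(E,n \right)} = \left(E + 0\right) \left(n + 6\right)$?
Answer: $324$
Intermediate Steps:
$W{\left(E,n \right)} = E \left(6 + n\right)$
$Z{\left(l \right)} = 1 + \frac{-6 - l}{l}$ ($Z{\left(l \right)} = \frac{\left(-1\right) \left(6 + l\right)}{l} + \frac{l}{l} = \frac{-6 - l}{l} + 1 = 1 + \frac{-6 - l}{l}$)
$S{\left(B \right)} = -3 - B$ ($S{\left(B \right)} = \left(- \frac{6}{2} - 0\right) - B = \left(\left(-6\right) \frac{1}{2} + 0\right) - B = \left(-3 + 0\right) - B = -3 - B$)
$\left(-15 + S{\left(0 \right)}\right)^{2} = \left(-15 - 3\right)^{2} = \left(-18\right)^{2} = 324$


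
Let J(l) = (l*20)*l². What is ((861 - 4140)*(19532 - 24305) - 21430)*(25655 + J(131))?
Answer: 703119908806575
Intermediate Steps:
J(l) = 20*l³ (J(l) = (20*l)*l² = 20*l³)
((861 - 4140)*(19532 - 24305) - 21430)*(25655 + J(131)) = ((861 - 4140)*(19532 - 24305) - 21430)*(25655 + 20*131³) = (-3279*(-4773) - 21430)*(25655 + 20*2248091) = (15650667 - 21430)*(25655 + 44961820) = 15629237*44987475 = 703119908806575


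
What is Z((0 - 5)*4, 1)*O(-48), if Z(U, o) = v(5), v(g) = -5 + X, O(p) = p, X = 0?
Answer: 240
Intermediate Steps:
v(g) = -5 (v(g) = -5 + 0 = -5)
Z(U, o) = -5
Z((0 - 5)*4, 1)*O(-48) = -5*(-48) = 240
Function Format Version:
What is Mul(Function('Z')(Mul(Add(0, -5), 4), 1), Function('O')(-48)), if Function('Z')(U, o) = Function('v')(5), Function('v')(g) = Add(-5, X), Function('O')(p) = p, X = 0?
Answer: 240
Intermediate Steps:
Function('v')(g) = -5 (Function('v')(g) = Add(-5, 0) = -5)
Function('Z')(U, o) = -5
Mul(Function('Z')(Mul(Add(0, -5), 4), 1), Function('O')(-48)) = Mul(-5, -48) = 240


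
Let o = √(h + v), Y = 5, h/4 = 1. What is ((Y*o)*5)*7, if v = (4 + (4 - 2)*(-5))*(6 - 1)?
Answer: 175*I*√26 ≈ 892.33*I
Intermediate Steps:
v = -30 (v = (4 + 2*(-5))*5 = (4 - 10)*5 = -6*5 = -30)
h = 4 (h = 4*1 = 4)
o = I*√26 (o = √(4 - 30) = √(-26) = I*√26 ≈ 5.099*I)
((Y*o)*5)*7 = ((5*(I*√26))*5)*7 = ((5*I*√26)*5)*7 = (25*I*√26)*7 = 175*I*√26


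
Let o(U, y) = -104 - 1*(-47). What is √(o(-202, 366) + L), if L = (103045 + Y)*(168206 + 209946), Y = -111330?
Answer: I*√3132989377 ≈ 55973.0*I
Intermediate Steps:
o(U, y) = -57 (o(U, y) = -104 + 47 = -57)
L = -3132989320 (L = (103045 - 111330)*(168206 + 209946) = -8285*378152 = -3132989320)
√(o(-202, 366) + L) = √(-57 - 3132989320) = √(-3132989377) = I*√3132989377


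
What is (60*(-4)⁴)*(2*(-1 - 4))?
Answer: -153600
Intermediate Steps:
(60*(-4)⁴)*(2*(-1 - 4)) = (60*256)*(2*(-5)) = 15360*(-10) = -153600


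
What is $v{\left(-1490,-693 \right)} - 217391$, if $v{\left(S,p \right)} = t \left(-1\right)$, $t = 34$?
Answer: $-217425$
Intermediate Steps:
$v{\left(S,p \right)} = -34$ ($v{\left(S,p \right)} = 34 \left(-1\right) = -34$)
$v{\left(-1490,-693 \right)} - 217391 = -34 - 217391 = -217425$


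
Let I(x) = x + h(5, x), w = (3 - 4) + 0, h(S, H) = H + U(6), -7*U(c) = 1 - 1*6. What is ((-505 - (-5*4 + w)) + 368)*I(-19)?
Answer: 30276/7 ≈ 4325.1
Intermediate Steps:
U(c) = 5/7 (U(c) = -(1 - 1*6)/7 = -(1 - 6)/7 = -1/7*(-5) = 5/7)
h(S, H) = 5/7 + H (h(S, H) = H + 5/7 = 5/7 + H)
w = -1 (w = -1 + 0 = -1)
I(x) = 5/7 + 2*x (I(x) = x + (5/7 + x) = 5/7 + 2*x)
((-505 - (-5*4 + w)) + 368)*I(-19) = ((-505 - (-5*4 - 1)) + 368)*(5/7 + 2*(-19)) = ((-505 - (-20 - 1)) + 368)*(5/7 - 38) = ((-505 - 1*(-21)) + 368)*(-261/7) = ((-505 + 21) + 368)*(-261/7) = (-484 + 368)*(-261/7) = -116*(-261/7) = 30276/7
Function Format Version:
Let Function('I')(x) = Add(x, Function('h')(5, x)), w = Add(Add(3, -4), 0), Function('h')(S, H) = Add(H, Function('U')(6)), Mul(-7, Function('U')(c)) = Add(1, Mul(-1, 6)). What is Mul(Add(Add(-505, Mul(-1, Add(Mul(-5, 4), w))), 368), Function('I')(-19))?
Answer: Rational(30276, 7) ≈ 4325.1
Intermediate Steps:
Function('U')(c) = Rational(5, 7) (Function('U')(c) = Mul(Rational(-1, 7), Add(1, Mul(-1, 6))) = Mul(Rational(-1, 7), Add(1, -6)) = Mul(Rational(-1, 7), -5) = Rational(5, 7))
Function('h')(S, H) = Add(Rational(5, 7), H) (Function('h')(S, H) = Add(H, Rational(5, 7)) = Add(Rational(5, 7), H))
w = -1 (w = Add(-1, 0) = -1)
Function('I')(x) = Add(Rational(5, 7), Mul(2, x)) (Function('I')(x) = Add(x, Add(Rational(5, 7), x)) = Add(Rational(5, 7), Mul(2, x)))
Mul(Add(Add(-505, Mul(-1, Add(Mul(-5, 4), w))), 368), Function('I')(-19)) = Mul(Add(Add(-505, Mul(-1, Add(Mul(-5, 4), -1))), 368), Add(Rational(5, 7), Mul(2, -19))) = Mul(Add(Add(-505, Mul(-1, Add(-20, -1))), 368), Add(Rational(5, 7), -38)) = Mul(Add(Add(-505, Mul(-1, -21)), 368), Rational(-261, 7)) = Mul(Add(Add(-505, 21), 368), Rational(-261, 7)) = Mul(Add(-484, 368), Rational(-261, 7)) = Mul(-116, Rational(-261, 7)) = Rational(30276, 7)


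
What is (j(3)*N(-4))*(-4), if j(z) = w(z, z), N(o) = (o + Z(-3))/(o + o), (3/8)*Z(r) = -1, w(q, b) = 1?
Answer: -10/3 ≈ -3.3333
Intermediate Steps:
Z(r) = -8/3 (Z(r) = (8/3)*(-1) = -8/3)
N(o) = (-8/3 + o)/(2*o) (N(o) = (o - 8/3)/(o + o) = (-8/3 + o)/((2*o)) = (-8/3 + o)*(1/(2*o)) = (-8/3 + o)/(2*o))
j(z) = 1
(j(3)*N(-4))*(-4) = (1*((1/6)*(-8 + 3*(-4))/(-4)))*(-4) = (1*((1/6)*(-1/4)*(-8 - 12)))*(-4) = (1*((1/6)*(-1/4)*(-20)))*(-4) = (1*(5/6))*(-4) = (5/6)*(-4) = -10/3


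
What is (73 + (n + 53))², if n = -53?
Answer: 5329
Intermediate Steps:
(73 + (n + 53))² = (73 + (-53 + 53))² = (73 + 0)² = 73² = 5329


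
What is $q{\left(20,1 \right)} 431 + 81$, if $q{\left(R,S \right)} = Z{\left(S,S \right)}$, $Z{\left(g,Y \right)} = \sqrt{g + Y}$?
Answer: $81 + 431 \sqrt{2} \approx 690.53$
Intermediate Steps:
$Z{\left(g,Y \right)} = \sqrt{Y + g}$
$q{\left(R,S \right)} = \sqrt{2} \sqrt{S}$ ($q{\left(R,S \right)} = \sqrt{S + S} = \sqrt{2 S} = \sqrt{2} \sqrt{S}$)
$q{\left(20,1 \right)} 431 + 81 = \sqrt{2} \sqrt{1} \cdot 431 + 81 = \sqrt{2} \cdot 1 \cdot 431 + 81 = \sqrt{2} \cdot 431 + 81 = 431 \sqrt{2} + 81 = 81 + 431 \sqrt{2}$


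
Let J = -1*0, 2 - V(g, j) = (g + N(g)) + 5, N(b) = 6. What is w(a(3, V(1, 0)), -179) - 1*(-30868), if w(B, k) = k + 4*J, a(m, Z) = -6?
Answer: 30689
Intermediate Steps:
V(g, j) = -9 - g (V(g, j) = 2 - ((g + 6) + 5) = 2 - ((6 + g) + 5) = 2 - (11 + g) = 2 + (-11 - g) = -9 - g)
J = 0
w(B, k) = k (w(B, k) = k + 4*0 = k + 0 = k)
w(a(3, V(1, 0)), -179) - 1*(-30868) = -179 - 1*(-30868) = -179 + 30868 = 30689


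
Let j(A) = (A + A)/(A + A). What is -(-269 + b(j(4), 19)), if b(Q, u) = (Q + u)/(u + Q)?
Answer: 268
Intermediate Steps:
j(A) = 1 (j(A) = (2*A)/((2*A)) = (2*A)*(1/(2*A)) = 1)
b(Q, u) = 1 (b(Q, u) = (Q + u)/(Q + u) = 1)
-(-269 + b(j(4), 19)) = -(-269 + 1) = -1*(-268) = 268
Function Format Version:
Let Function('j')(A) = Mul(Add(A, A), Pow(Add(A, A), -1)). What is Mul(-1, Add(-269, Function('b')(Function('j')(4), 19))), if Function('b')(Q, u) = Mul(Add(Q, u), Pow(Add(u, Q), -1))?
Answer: 268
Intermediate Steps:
Function('j')(A) = 1 (Function('j')(A) = Mul(Mul(2, A), Pow(Mul(2, A), -1)) = Mul(Mul(2, A), Mul(Rational(1, 2), Pow(A, -1))) = 1)
Function('b')(Q, u) = 1 (Function('b')(Q, u) = Mul(Add(Q, u), Pow(Add(Q, u), -1)) = 1)
Mul(-1, Add(-269, Function('b')(Function('j')(4), 19))) = Mul(-1, Add(-269, 1)) = Mul(-1, -268) = 268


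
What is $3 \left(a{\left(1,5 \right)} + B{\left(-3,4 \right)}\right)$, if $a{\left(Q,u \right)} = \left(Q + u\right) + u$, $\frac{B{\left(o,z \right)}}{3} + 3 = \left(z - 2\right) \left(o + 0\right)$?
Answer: $-48$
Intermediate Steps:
$B{\left(o,z \right)} = -9 + 3 o \left(-2 + z\right)$ ($B{\left(o,z \right)} = -9 + 3 \left(z - 2\right) \left(o + 0\right) = -9 + 3 \left(-2 + z\right) o = -9 + 3 o \left(-2 + z\right)$)
$a{\left(Q,u \right)} = Q + 2 u$
$3 \left(a{\left(1,5 \right)} + B{\left(-3,4 \right)}\right) = 3 \left(\left(1 + 2 \cdot 5\right) - \left(-9 + 36\right)\right) = 3 \left(\left(1 + 10\right) - 27\right) = 3 \left(11 - 27\right) = 3 \left(-16\right) = -48$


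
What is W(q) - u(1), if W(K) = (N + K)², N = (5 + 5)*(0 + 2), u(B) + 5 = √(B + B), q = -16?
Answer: 21 - √2 ≈ 19.586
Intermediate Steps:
u(B) = -5 + √2*√B (u(B) = -5 + √(B + B) = -5 + √(2*B) = -5 + √2*√B)
N = 20 (N = 10*2 = 20)
W(K) = (20 + K)²
W(q) - u(1) = (20 - 16)² - (-5 + √2*√1) = 4² - (-5 + √2*1) = 16 - (-5 + √2) = 16 + (5 - √2) = 21 - √2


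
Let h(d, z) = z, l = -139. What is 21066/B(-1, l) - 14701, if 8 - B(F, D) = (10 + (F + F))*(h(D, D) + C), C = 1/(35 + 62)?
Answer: -797477815/54316 ≈ -14682.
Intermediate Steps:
C = 1/97 ≈ 0.010309
B(F, D) = 8 - (10 + 2*F)*(1/97 + D) (B(F, D) = 8 - (10 + (F + F))*(D + 1/97) = 8 - (10 + 2*F)*(1/97 + D))
21066/B(-1, l) - 14701 = 21066/(766/97 - 10*(-139) - 2/97*(-1) - 2*(-139)*(-1)) - 14701 = 21066/(766/97 + 1390 + 2/97 - 278) - 14701 = 21066/(108632/97) - 14701 = 21066*(97/108632) - 14701 = 1021701/54316 - 14701 = -797477815/54316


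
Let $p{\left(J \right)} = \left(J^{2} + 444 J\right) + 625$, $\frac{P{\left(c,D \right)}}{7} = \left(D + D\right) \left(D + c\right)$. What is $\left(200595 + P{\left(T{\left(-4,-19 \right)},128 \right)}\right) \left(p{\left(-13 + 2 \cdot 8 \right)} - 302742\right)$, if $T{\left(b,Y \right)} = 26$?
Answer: $-143338712888$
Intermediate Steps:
$P{\left(c,D \right)} = 14 D \left(D + c\right)$ ($P{\left(c,D \right)} = 7 \left(D + D\right) \left(D + c\right) = 7 \cdot 2 D \left(D + c\right) = 14 D \left(D + c\right)$)
$p{\left(J \right)} = 625 + J^{2} + 444 J$
$\left(200595 + P{\left(T{\left(-4,-19 \right)},128 \right)}\right) \left(p{\left(-13 + 2 \cdot 8 \right)} - 302742\right) = \left(200595 + 14 \cdot 128 \left(128 + 26\right)\right) \left(\left(625 + \left(-13 + 2 \cdot 8\right)^{2} + 444 \left(-13 + 2 \cdot 8\right)\right) - 302742\right) = \left(200595 + 14 \cdot 128 \cdot 154\right) \left(\left(625 + \left(-13 + 16\right)^{2} + 444 \left(-13 + 16\right)\right) - 302742\right) = \left(200595 + 275968\right) \left(\left(625 + 3^{2} + 444 \cdot 3\right) - 302742\right) = 476563 \left(\left(625 + 9 + 1332\right) - 302742\right) = 476563 \left(1966 - 302742\right) = 476563 \left(-300776\right) = -143338712888$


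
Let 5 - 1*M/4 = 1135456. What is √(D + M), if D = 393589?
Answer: I*√4148215 ≈ 2036.7*I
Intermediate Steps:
M = -4541804 (M = 20 - 4*1135456 = 20 - 4541824 = -4541804)
√(D + M) = √(393589 - 4541804) = √(-4148215) = I*√4148215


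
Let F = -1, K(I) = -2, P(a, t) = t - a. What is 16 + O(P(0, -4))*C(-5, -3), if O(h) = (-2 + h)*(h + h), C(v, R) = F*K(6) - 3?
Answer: -32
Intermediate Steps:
C(v, R) = -1 (C(v, R) = -1*(-2) - 3 = 2 - 3 = -1)
O(h) = 2*h*(-2 + h) (O(h) = (-2 + h)*(2*h) = 2*h*(-2 + h))
16 + O(P(0, -4))*C(-5, -3) = 16 + (2*(-4 - 1*0)*(-2 + (-4 - 1*0)))*(-1) = 16 + (2*(-4 + 0)*(-2 + (-4 + 0)))*(-1) = 16 + (2*(-4)*(-2 - 4))*(-1) = 16 + (2*(-4)*(-6))*(-1) = 16 + 48*(-1) = 16 - 48 = -32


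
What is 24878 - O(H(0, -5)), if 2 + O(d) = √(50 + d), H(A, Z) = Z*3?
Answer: 24880 - √35 ≈ 24874.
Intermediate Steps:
H(A, Z) = 3*Z
O(d) = -2 + √(50 + d)
24878 - O(H(0, -5)) = 24878 - (-2 + √(50 + 3*(-5))) = 24878 - (-2 + √(50 - 15)) = 24878 - (-2 + √35) = 24878 + (2 - √35) = 24880 - √35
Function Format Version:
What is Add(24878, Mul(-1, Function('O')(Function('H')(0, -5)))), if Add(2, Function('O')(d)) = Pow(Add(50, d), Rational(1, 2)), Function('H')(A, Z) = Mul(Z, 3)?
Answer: Add(24880, Mul(-1, Pow(35, Rational(1, 2)))) ≈ 24874.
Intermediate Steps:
Function('H')(A, Z) = Mul(3, Z)
Function('O')(d) = Add(-2, Pow(Add(50, d), Rational(1, 2)))
Add(24878, Mul(-1, Function('O')(Function('H')(0, -5)))) = Add(24878, Mul(-1, Add(-2, Pow(Add(50, Mul(3, -5)), Rational(1, 2))))) = Add(24878, Mul(-1, Add(-2, Pow(Add(50, -15), Rational(1, 2))))) = Add(24878, Mul(-1, Add(-2, Pow(35, Rational(1, 2))))) = Add(24878, Add(2, Mul(-1, Pow(35, Rational(1, 2))))) = Add(24880, Mul(-1, Pow(35, Rational(1, 2))))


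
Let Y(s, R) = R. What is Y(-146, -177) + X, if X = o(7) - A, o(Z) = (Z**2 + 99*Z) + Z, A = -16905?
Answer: 17477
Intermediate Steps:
o(Z) = Z**2 + 100*Z
X = 17654 (X = 7*(100 + 7) - 1*(-16905) = 7*107 + 16905 = 749 + 16905 = 17654)
Y(-146, -177) + X = -177 + 17654 = 17477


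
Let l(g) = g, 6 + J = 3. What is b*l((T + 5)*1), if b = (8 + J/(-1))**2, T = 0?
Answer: 605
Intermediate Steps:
J = -3 (J = -6 + 3 = -3)
b = 121 (b = (8 - 3/(-1))**2 = (8 - 3*(-1))**2 = (8 + 3)**2 = 11**2 = 121)
b*l((T + 5)*1) = 121*((0 + 5)*1) = 121*(5*1) = 121*5 = 605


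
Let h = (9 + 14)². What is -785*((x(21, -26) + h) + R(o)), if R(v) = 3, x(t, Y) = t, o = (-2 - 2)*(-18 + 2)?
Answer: -434105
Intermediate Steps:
o = 64 (o = -4*(-16) = 64)
h = 529 (h = 23² = 529)
-785*((x(21, -26) + h) + R(o)) = -785*((21 + 529) + 3) = -785*(550 + 3) = -785*553 = -434105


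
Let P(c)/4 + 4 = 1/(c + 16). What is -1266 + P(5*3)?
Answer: -39738/31 ≈ -1281.9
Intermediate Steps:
P(c) = -16 + 4/(16 + c) (P(c) = -16 + 4/(c + 16) = -16 + 4/(16 + c))
-1266 + P(5*3) = -1266 + 4*(-63 - 20*3)/(16 + 5*3) = -1266 + 4*(-63 - 4*15)/(16 + 15) = -1266 + 4*(-63 - 60)/31 = -1266 + 4*(1/31)*(-123) = -1266 - 492/31 = -39738/31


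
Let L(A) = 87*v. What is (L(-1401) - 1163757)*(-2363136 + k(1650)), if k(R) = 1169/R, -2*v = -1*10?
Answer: 755999000238897/275 ≈ 2.7491e+12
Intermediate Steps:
v = 5 (v = -(-1)*10/2 = -½*(-10) = 5)
L(A) = 435 (L(A) = 87*5 = 435)
(L(-1401) - 1163757)*(-2363136 + k(1650)) = (435 - 1163757)*(-2363136 + 1169/1650) = -1163322*(-2363136 + 1169*(1/1650)) = -1163322*(-2363136 + 1169/1650) = -1163322*(-3899173231/1650) = 755999000238897/275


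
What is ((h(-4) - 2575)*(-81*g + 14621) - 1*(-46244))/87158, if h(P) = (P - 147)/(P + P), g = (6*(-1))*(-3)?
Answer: -268800235/697264 ≈ -385.51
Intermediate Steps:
g = 18 (g = -6*(-3) = 18)
h(P) = (-147 + P)/(2*P) (h(P) = (-147 + P)/((2*P)) = (-147 + P)*(1/(2*P)) = (-147 + P)/(2*P))
((h(-4) - 2575)*(-81*g + 14621) - 1*(-46244))/87158 = (((½)*(-147 - 4)/(-4) - 2575)*(-81*18 + 14621) - 1*(-46244))/87158 = (((½)*(-¼)*(-151) - 2575)*(-1458 + 14621) + 46244)*(1/87158) = ((151/8 - 2575)*13163 + 46244)*(1/87158) = (-20449/8*13163 + 46244)*(1/87158) = (-269170187/8 + 46244)*(1/87158) = -268800235/8*1/87158 = -268800235/697264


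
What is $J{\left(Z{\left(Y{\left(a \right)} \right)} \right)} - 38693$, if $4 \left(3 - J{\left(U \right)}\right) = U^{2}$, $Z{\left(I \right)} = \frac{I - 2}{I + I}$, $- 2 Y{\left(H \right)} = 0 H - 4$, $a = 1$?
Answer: $-38690$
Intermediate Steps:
$Y{\left(H \right)} = 2$ ($Y{\left(H \right)} = - \frac{0 H - 4}{2} = - \frac{0 - 4}{2} = \left(- \frac{1}{2}\right) \left(-4\right) = 2$)
$Z{\left(I \right)} = \frac{-2 + I}{2 I}$
$J{\left(U \right)} = 3 - \frac{U^{2}}{4}$
$J{\left(Z{\left(Y{\left(a \right)} \right)} \right)} - 38693 = \left(3 - \frac{\left(\frac{-2 + 2}{2 \cdot 2}\right)^{2}}{4}\right) - 38693 = \left(3 - \frac{\left(\frac{1}{2} \cdot \frac{1}{2} \cdot 0\right)^{2}}{4}\right) - 38693 = \left(3 - \frac{0^{2}}{4}\right) - 38693 = \left(3 - 0\right) - 38693 = \left(3 + 0\right) - 38693 = 3 - 38693 = -38690$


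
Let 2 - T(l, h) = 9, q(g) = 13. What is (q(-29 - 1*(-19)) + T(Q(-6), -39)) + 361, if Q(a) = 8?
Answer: 367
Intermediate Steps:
T(l, h) = -7 (T(l, h) = 2 - 1*9 = 2 - 9 = -7)
(q(-29 - 1*(-19)) + T(Q(-6), -39)) + 361 = (13 - 7) + 361 = 6 + 361 = 367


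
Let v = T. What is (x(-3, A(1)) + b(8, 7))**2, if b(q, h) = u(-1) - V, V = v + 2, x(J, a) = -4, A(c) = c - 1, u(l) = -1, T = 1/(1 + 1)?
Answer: 225/4 ≈ 56.250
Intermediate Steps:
T = 1/2 ≈ 0.50000
A(c) = -1 + c
v = 1/2 ≈ 0.50000
V = 5/2 (V = 1/2 + 2 = 5/2 ≈ 2.5000)
b(q, h) = -7/2 (b(q, h) = -1 - 1*5/2 = -1 - 5/2 = -7/2)
(x(-3, A(1)) + b(8, 7))**2 = (-4 - 7/2)**2 = (-15/2)**2 = 225/4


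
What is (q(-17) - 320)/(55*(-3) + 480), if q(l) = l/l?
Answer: -319/315 ≈ -1.0127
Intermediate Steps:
q(l) = 1
(q(-17) - 320)/(55*(-3) + 480) = (1 - 320)/(55*(-3) + 480) = -319/(-165 + 480) = -319/315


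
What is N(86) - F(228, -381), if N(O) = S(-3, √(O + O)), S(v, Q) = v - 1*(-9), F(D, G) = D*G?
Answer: 86874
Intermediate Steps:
S(v, Q) = 9 + v (S(v, Q) = v + 9 = 9 + v)
N(O) = 6 (N(O) = 9 - 3 = 6)
N(86) - F(228, -381) = 6 - 228*(-381) = 6 - 1*(-86868) = 6 + 86868 = 86874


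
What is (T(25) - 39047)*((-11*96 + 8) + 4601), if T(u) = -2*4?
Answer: -138762415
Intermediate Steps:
T(u) = -8
(T(25) - 39047)*((-11*96 + 8) + 4601) = (-8 - 39047)*((-11*96 + 8) + 4601) = -39055*((-1056 + 8) + 4601) = -39055*(-1048 + 4601) = -39055*3553 = -138762415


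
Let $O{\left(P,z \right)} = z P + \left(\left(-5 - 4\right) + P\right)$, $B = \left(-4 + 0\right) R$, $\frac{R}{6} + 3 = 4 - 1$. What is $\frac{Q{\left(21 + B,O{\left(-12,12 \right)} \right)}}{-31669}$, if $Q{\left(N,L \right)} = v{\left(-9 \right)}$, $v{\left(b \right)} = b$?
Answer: $\frac{9}{31669} \approx 0.00028419$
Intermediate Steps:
$R = 0$ ($R = -18 + 6 \left(4 - 1\right) = -18 + 6 \cdot 3 = -18 + 18 = 0$)
$B = 0$ ($B = \left(-4 + 0\right) 0 = \left(-4\right) 0 = 0$)
$O{\left(P,z \right)} = -9 + P + P z$ ($O{\left(P,z \right)} = P z + \left(-9 + P\right) = -9 + P + P z$)
$Q{\left(N,L \right)} = -9$
$\frac{Q{\left(21 + B,O{\left(-12,12 \right)} \right)}}{-31669} = - \frac{9}{-31669} = \left(-9\right) \left(- \frac{1}{31669}\right) = \frac{9}{31669}$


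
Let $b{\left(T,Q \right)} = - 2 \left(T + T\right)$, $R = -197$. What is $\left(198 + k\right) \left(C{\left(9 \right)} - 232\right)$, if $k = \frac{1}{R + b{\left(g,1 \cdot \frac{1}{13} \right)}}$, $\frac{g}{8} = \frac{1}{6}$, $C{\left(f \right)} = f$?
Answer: $- \frac{26800809}{607} \approx -44153.0$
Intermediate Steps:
$g = \frac{4}{3}$ ($g = \frac{8}{6} = 8 \cdot \frac{1}{6} = \frac{4}{3} \approx 1.3333$)
$b{\left(T,Q \right)} = - 4 T$ ($b{\left(T,Q \right)} = - 2 \cdot 2 T = - 4 T$)
$k = - \frac{3}{607}$ ($k = \frac{1}{-197 - \frac{16}{3}} = \frac{1}{- \frac{607}{3}} = - \frac{3}{607} \approx -0.0049423$)
$\left(198 + k\right) \left(C{\left(9 \right)} - 232\right) = \left(198 - \frac{3}{607}\right) \left(9 - 232\right) = \frac{120183}{607} \left(-223\right) = - \frac{26800809}{607}$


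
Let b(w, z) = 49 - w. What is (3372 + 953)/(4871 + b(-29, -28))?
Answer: 4325/4949 ≈ 0.87391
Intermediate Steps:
(3372 + 953)/(4871 + b(-29, -28)) = (3372 + 953)/(4871 + (49 - 1*(-29))) = 4325/(4871 + (49 + 29)) = 4325/(4871 + 78) = 4325/4949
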